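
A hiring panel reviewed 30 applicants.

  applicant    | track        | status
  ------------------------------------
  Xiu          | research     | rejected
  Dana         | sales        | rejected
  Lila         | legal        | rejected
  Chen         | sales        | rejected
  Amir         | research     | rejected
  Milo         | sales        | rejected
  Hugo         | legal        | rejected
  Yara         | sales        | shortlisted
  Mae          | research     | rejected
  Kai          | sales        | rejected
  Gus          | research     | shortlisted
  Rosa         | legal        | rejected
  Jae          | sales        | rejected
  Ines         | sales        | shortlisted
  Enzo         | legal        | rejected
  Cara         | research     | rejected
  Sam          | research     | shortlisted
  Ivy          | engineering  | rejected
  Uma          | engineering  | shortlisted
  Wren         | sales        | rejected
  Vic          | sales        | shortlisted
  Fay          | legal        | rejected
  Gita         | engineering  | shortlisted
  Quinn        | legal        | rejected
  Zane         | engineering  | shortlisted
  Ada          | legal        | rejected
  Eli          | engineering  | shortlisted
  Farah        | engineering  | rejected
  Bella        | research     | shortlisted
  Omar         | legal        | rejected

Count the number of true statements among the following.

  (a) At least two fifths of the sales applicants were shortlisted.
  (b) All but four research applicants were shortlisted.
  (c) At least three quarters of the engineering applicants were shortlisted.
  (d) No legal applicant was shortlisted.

(a) sales: |A| = 9, |A ∩ B| = 3; needs |A ∩ B| / |A| ≥ 2/5 — false.
(b) research: |A| = 7, |A ∩ B| = 3; needs |A ∖ B| = 4 — true.
(c) engineering: |A| = 6, |A ∩ B| = 4; needs |A ∩ B| / |A| ≥ 3/4 — false.
(d) legal: |A| = 8, |A ∩ B| = 0; needs A ∩ B = ∅ (|A ∩ B| = 0) — true.

2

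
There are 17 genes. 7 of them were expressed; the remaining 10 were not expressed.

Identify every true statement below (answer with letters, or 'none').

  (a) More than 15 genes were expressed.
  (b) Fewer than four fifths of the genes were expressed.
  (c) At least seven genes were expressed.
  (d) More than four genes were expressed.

(b), (c), (d)

|A| = 17, |A ∩ B| = 7, |A ∖ B| = 10.
(a) |A ∩ B| > 15: fails.
(b) |A ∩ B| / |A| < 4/5: holds.
(c) |A ∩ B| ≥ 7: holds.
(d) |A ∩ B| > 4: holds.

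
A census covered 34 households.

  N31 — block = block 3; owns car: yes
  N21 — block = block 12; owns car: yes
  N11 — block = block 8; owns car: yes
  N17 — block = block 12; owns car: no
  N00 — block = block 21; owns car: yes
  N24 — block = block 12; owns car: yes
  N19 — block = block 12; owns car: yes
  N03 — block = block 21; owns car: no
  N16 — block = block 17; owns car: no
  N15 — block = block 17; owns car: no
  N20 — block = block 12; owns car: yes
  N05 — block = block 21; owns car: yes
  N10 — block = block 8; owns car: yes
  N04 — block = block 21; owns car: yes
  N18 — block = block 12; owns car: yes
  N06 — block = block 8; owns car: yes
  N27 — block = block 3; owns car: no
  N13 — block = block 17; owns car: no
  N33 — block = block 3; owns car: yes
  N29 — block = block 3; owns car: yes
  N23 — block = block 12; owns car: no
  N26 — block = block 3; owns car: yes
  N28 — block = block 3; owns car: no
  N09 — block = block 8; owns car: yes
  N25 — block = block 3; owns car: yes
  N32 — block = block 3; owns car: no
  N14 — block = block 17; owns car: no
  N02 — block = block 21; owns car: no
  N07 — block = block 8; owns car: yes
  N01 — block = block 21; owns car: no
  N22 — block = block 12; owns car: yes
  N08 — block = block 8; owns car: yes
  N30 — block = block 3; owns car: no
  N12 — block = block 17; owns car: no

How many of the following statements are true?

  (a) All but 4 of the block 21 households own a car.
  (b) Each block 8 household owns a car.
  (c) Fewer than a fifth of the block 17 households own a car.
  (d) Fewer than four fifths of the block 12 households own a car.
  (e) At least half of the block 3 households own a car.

4

(a) block 21: |A| = 6, |A ∩ B| = 3; needs |A ∖ B| = 4 — false.
(b) block 8: |A| = 6, |A ∩ B| = 6; needs A ⊆ B, i.e. every element of A is in B (|A ∖ B| = 0) — true.
(c) block 17: |A| = 5, |A ∩ B| = 0; needs |A ∩ B| / |A| < 1/5 — true.
(d) block 12: |A| = 8, |A ∩ B| = 6; needs |A ∩ B| / |A| < 4/5 — true.
(e) block 3: |A| = 9, |A ∩ B| = 5; needs |A ∩ B| ≥ |A ∖ B| — true.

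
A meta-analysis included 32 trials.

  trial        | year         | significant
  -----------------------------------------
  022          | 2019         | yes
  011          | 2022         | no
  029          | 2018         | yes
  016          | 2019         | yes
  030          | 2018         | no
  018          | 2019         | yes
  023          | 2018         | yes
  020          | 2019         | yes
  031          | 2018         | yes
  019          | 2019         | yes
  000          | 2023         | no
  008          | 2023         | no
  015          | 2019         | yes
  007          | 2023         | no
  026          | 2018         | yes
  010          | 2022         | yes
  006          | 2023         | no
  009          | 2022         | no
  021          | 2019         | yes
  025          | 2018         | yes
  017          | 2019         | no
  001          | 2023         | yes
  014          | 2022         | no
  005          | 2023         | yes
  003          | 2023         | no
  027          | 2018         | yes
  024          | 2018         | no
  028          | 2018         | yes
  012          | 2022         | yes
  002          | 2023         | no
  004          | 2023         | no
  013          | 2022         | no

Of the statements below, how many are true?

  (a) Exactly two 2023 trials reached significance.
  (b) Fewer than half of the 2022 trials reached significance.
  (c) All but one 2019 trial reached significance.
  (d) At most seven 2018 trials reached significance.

(a) 2023: |A| = 9, |A ∩ B| = 2; needs |A ∩ B| = 2 — true.
(b) 2022: |A| = 6, |A ∩ B| = 2; needs |A ∩ B| < |A ∖ B| — true.
(c) 2019: |A| = 8, |A ∩ B| = 7; needs |A ∖ B| = 1 — true.
(d) 2018: |A| = 9, |A ∩ B| = 7; needs |A ∩ B| ≤ 7 — true.

4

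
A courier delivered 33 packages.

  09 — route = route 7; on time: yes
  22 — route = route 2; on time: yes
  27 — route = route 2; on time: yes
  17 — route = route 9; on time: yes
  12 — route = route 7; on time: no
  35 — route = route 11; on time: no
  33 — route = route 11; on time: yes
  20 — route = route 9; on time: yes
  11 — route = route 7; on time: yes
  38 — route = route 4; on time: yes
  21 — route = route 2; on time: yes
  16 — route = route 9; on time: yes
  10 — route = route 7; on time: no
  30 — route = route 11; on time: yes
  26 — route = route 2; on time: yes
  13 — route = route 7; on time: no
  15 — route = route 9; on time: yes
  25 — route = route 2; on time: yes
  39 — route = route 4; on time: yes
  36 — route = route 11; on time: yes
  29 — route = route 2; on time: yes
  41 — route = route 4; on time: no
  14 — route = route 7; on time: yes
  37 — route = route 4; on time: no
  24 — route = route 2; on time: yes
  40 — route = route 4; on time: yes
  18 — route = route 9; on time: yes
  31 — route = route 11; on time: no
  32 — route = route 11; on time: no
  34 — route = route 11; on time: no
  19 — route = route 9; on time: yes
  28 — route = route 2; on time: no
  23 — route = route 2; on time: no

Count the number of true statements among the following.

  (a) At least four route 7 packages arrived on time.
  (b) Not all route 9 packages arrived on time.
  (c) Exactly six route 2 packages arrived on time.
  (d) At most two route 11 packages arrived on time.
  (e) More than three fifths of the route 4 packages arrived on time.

(a) route 7: |A| = 6, |A ∩ B| = 3; needs |A ∩ B| ≥ 4 — false.
(b) route 9: |A| = 6, |A ∩ B| = 6; needs A ⊄ B (|A ∖ B| ≥ 1) — false.
(c) route 2: |A| = 9, |A ∩ B| = 7; needs |A ∩ B| = 6 — false.
(d) route 11: |A| = 7, |A ∩ B| = 3; needs |A ∩ B| ≤ 2 — false.
(e) route 4: |A| = 5, |A ∩ B| = 3; needs |A ∩ B| / |A| > 3/5 — false.

0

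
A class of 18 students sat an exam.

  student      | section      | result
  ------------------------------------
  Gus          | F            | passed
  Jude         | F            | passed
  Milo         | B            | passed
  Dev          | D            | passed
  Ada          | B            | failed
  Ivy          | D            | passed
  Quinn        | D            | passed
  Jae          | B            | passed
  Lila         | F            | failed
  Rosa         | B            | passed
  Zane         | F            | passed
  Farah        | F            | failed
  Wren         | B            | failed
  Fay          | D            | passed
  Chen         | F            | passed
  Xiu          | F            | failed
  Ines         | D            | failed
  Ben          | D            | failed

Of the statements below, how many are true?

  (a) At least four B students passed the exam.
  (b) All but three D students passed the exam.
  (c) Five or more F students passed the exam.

(a) B: |A| = 5, |A ∩ B| = 3; needs |A ∩ B| ≥ 4 — false.
(b) D: |A| = 6, |A ∩ B| = 4; needs |A ∖ B| = 3 — false.
(c) F: |A| = 7, |A ∩ B| = 4; needs |A ∩ B| ≥ 5 — false.

0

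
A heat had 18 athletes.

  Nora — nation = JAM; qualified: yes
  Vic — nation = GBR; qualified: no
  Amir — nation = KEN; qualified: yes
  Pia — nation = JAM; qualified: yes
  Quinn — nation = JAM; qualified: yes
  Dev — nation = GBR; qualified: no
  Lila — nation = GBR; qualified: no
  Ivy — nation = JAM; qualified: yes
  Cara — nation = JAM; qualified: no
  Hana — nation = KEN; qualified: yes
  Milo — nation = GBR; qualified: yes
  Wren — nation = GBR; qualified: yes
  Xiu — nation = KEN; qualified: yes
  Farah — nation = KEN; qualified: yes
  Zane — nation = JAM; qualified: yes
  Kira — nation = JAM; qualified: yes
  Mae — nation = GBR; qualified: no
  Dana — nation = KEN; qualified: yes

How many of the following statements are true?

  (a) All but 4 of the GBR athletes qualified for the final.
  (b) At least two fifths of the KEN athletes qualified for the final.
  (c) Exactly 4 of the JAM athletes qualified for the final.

2

(a) GBR: |A| = 6, |A ∩ B| = 2; needs |A ∖ B| = 4 — true.
(b) KEN: |A| = 5, |A ∩ B| = 5; needs |A ∩ B| / |A| ≥ 2/5 — true.
(c) JAM: |A| = 7, |A ∩ B| = 6; needs |A ∩ B| = 4 — false.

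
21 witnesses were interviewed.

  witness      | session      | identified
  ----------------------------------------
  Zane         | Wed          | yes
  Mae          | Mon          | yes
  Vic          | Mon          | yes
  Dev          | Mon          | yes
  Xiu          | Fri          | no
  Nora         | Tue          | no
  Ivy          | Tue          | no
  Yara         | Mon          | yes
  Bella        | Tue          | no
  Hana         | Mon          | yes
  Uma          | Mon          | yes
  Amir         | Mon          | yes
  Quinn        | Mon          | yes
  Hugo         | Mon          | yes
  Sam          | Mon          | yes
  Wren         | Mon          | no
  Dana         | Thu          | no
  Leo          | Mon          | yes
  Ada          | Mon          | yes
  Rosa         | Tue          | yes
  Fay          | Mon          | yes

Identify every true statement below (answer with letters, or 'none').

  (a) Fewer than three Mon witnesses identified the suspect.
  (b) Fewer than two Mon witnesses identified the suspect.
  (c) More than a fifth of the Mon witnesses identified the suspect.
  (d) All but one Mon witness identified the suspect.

(c), (d)

|A| = 14, |A ∩ B| = 13, |A ∖ B| = 1.
(a) |A ∩ B| < 3: fails.
(b) |A ∩ B| < 2: fails.
(c) |A ∩ B| / |A| > 1/5: holds.
(d) |A ∖ B| = 1: holds.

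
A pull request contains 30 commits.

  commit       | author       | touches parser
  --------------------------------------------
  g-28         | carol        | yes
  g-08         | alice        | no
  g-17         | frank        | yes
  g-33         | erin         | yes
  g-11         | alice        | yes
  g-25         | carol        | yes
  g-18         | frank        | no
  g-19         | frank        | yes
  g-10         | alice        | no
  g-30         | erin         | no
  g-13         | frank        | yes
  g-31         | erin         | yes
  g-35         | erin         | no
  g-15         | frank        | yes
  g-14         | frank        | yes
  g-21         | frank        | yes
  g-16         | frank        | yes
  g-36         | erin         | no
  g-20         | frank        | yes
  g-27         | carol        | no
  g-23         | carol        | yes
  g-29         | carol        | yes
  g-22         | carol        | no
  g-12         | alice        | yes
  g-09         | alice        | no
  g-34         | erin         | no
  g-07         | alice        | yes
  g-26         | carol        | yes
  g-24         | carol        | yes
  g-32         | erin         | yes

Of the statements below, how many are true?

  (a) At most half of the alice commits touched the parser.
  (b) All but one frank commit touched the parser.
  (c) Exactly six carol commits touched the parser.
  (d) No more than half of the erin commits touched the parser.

4

(a) alice: |A| = 6, |A ∩ B| = 3; needs |A ∩ B| ≤ |A ∖ B| — true.
(b) frank: |A| = 9, |A ∩ B| = 8; needs |A ∖ B| = 1 — true.
(c) carol: |A| = 8, |A ∩ B| = 6; needs |A ∩ B| = 6 — true.
(d) erin: |A| = 7, |A ∩ B| = 3; needs |A ∩ B| ≤ |A ∖ B| — true.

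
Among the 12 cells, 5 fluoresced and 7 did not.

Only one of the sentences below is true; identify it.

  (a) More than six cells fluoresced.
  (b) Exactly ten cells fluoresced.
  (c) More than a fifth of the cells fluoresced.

(c)

|A| = 12, |A ∩ B| = 5, |A ∖ B| = 7.
(a) requires |A ∩ B| > 6: false.
(b) requires |A ∩ B| = 10: false.
(c) requires |A ∩ B| / |A| > 1/5: true.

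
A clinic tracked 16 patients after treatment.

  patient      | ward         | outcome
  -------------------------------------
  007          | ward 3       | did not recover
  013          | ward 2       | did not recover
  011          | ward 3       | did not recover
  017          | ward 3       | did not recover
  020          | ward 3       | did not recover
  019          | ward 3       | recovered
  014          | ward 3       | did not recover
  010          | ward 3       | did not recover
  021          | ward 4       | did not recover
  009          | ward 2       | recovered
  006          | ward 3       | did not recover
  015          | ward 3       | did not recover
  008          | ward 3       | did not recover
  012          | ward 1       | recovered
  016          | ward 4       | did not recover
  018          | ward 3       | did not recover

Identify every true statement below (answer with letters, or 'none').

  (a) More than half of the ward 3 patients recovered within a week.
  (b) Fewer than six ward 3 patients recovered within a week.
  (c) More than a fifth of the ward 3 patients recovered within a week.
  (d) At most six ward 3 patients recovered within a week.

(b), (d)

|A| = 11, |A ∩ B| = 1, |A ∖ B| = 10.
(a) |A ∩ B| > |A ∖ B|: fails.
(b) |A ∩ B| < 6: holds.
(c) |A ∩ B| / |A| > 1/5: fails.
(d) |A ∩ B| ≤ 6: holds.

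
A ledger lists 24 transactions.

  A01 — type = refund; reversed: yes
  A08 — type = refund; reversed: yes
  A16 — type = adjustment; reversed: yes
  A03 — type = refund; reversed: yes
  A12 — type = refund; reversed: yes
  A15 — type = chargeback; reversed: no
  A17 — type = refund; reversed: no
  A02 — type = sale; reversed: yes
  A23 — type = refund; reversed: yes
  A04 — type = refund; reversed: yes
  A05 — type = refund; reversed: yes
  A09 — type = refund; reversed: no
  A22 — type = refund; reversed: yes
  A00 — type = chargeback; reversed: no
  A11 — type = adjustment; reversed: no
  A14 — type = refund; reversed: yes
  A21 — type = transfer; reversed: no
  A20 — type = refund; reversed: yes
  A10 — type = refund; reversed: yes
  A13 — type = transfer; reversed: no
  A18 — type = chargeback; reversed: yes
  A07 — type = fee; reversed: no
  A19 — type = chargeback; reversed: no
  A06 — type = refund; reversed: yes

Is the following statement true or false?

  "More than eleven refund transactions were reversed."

True

'More than eleven refund transactions were reversed' holds iff |A ∩ B| > 11.
A (the restrictor) = {A01, A08, A03, A12, A17, A23, A04, A05, A09, A22, A14, A20, A10, A06}, |A| = 14.
A ∩ B = {A01, A08, A03, A12, A23, A04, A05, A22, A14, A20, A10, A06}, so |A ∩ B| = 12.
|A ∩ B| = 12, so the statement is true.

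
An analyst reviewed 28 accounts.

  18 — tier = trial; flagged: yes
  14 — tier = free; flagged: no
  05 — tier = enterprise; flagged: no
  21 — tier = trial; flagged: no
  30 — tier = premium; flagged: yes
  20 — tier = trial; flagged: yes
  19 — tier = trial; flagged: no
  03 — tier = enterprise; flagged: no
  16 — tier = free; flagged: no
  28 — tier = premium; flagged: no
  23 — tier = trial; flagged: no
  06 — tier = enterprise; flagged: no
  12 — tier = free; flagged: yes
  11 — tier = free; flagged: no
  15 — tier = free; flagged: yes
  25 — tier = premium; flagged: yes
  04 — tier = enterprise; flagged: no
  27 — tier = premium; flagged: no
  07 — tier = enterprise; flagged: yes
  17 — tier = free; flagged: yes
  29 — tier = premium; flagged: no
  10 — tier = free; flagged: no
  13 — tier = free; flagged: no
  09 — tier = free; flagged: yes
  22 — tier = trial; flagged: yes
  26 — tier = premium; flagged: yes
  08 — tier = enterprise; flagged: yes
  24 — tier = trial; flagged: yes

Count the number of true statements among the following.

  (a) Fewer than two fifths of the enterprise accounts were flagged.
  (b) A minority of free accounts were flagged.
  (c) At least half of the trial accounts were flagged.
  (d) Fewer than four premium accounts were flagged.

4

(a) enterprise: |A| = 6, |A ∩ B| = 2; needs |A ∩ B| / |A| < 2/5 — true.
(b) free: |A| = 9, |A ∩ B| = 4; needs |A ∩ B| < |A ∖ B| — true.
(c) trial: |A| = 7, |A ∩ B| = 4; needs |A ∩ B| ≥ |A ∖ B| — true.
(d) premium: |A| = 6, |A ∩ B| = 3; needs |A ∩ B| < 4 — true.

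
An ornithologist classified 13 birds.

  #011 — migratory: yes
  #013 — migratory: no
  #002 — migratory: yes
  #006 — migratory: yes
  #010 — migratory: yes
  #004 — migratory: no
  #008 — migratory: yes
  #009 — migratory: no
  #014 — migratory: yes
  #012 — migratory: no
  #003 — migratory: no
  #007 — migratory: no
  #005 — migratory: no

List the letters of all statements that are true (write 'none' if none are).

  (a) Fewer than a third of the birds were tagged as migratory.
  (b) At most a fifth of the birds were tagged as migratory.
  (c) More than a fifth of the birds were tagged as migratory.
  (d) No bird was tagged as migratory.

|A| = 13, |A ∩ B| = 6, |A ∖ B| = 7.
(a) |A ∩ B| / |A| < 1/3: fails.
(b) |A ∩ B| / |A| ≤ 1/5: fails.
(c) |A ∩ B| / |A| > 1/5: holds.
(d) A ∩ B = ∅ (|A ∩ B| = 0): fails.

(c)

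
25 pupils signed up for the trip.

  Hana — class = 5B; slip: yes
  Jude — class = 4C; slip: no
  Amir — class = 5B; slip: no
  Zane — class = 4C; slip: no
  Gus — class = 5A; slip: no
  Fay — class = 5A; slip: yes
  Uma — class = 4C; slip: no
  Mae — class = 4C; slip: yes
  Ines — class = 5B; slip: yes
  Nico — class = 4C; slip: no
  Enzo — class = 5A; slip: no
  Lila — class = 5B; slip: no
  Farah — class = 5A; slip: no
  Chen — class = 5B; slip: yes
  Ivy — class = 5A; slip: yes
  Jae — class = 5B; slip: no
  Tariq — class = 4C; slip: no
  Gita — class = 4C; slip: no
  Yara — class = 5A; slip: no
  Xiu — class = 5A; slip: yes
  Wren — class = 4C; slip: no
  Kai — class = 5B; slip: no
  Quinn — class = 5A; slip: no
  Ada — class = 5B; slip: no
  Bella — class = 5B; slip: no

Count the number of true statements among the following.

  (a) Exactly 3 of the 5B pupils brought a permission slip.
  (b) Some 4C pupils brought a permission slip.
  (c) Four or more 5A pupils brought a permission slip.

(a) 5B: |A| = 9, |A ∩ B| = 3; needs |A ∩ B| = 3 — true.
(b) 4C: |A| = 8, |A ∩ B| = 1; needs A ∩ B ≠ ∅ (|A ∩ B| ≥ 1) — true.
(c) 5A: |A| = 8, |A ∩ B| = 3; needs |A ∩ B| ≥ 4 — false.

2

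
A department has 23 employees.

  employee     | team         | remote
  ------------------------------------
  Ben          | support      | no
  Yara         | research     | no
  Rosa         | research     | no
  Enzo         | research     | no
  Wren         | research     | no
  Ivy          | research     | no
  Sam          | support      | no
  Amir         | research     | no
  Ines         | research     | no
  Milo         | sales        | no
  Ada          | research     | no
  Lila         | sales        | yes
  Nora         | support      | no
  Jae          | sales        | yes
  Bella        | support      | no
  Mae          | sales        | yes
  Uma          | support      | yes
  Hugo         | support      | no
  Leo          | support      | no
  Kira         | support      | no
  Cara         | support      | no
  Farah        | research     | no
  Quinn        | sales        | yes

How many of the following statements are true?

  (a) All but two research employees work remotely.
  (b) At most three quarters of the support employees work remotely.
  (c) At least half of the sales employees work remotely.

(a) research: |A| = 9, |A ∩ B| = 0; needs |A ∖ B| = 2 — false.
(b) support: |A| = 9, |A ∩ B| = 1; needs |A ∩ B| / |A| ≤ 3/4 — true.
(c) sales: |A| = 5, |A ∩ B| = 4; needs |A ∩ B| ≥ |A ∖ B| — true.

2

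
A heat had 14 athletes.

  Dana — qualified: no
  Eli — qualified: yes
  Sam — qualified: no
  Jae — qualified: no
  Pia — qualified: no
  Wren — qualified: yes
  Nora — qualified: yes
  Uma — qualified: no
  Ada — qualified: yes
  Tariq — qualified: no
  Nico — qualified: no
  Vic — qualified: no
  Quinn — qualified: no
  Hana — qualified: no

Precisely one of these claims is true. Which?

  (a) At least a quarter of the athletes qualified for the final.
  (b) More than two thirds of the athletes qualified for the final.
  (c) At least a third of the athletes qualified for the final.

|A| = 14, |A ∩ B| = 4, |A ∖ B| = 10.
(a) requires |A ∩ B| / |A| ≥ 1/4: true.
(b) requires |A ∩ B| / |A| > 2/3: false.
(c) requires |A ∩ B| / |A| ≥ 1/3: false.

(a)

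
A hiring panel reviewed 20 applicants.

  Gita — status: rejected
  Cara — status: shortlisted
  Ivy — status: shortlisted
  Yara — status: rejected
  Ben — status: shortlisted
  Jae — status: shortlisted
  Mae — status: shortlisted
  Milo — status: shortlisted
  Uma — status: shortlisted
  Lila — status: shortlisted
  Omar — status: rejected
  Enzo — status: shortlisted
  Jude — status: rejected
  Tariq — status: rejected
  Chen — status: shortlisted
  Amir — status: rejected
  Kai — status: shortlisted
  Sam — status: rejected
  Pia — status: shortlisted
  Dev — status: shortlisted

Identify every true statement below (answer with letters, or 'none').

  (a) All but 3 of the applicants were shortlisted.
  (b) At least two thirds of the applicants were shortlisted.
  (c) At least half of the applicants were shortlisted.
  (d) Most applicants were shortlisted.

(c), (d)

|A| = 20, |A ∩ B| = 13, |A ∖ B| = 7.
(a) |A ∖ B| = 3: fails.
(b) |A ∩ B| / |A| ≥ 2/3: fails.
(c) |A ∩ B| ≥ |A ∖ B|: holds.
(d) |A ∩ B| > |A ∖ B|: holds.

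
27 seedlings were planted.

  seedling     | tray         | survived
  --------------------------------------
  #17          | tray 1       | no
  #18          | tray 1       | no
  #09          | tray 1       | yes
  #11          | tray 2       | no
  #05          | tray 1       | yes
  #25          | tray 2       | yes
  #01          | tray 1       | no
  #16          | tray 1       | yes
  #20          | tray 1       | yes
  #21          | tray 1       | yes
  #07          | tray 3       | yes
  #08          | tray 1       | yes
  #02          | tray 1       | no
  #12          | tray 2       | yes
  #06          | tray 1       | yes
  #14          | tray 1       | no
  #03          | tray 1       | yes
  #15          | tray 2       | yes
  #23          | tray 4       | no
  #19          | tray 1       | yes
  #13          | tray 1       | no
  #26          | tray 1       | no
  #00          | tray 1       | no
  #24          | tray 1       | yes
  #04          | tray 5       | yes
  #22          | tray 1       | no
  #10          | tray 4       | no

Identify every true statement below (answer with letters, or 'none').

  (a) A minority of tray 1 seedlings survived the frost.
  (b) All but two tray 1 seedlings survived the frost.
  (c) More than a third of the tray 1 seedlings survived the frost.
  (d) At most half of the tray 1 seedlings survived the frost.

|A| = 19, |A ∩ B| = 10, |A ∖ B| = 9.
(a) |A ∩ B| < |A ∖ B|: fails.
(b) |A ∖ B| = 2: fails.
(c) |A ∩ B| / |A| > 1/3: holds.
(d) |A ∩ B| ≤ |A ∖ B|: fails.

(c)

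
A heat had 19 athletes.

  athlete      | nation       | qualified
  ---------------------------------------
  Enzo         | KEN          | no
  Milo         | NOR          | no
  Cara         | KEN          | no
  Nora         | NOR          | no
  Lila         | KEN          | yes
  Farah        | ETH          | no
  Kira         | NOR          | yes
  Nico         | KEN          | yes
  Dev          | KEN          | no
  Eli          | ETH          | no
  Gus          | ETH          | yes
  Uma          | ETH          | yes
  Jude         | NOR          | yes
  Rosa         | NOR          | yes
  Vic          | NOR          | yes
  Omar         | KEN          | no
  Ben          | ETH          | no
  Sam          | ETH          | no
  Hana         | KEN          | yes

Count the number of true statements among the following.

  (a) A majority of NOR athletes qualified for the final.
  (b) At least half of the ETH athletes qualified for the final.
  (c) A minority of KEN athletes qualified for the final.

2

(a) NOR: |A| = 6, |A ∩ B| = 4; needs |A ∩ B| > |A ∖ B| — true.
(b) ETH: |A| = 6, |A ∩ B| = 2; needs |A ∩ B| ≥ |A ∖ B| — false.
(c) KEN: |A| = 7, |A ∩ B| = 3; needs |A ∩ B| < |A ∖ B| — true.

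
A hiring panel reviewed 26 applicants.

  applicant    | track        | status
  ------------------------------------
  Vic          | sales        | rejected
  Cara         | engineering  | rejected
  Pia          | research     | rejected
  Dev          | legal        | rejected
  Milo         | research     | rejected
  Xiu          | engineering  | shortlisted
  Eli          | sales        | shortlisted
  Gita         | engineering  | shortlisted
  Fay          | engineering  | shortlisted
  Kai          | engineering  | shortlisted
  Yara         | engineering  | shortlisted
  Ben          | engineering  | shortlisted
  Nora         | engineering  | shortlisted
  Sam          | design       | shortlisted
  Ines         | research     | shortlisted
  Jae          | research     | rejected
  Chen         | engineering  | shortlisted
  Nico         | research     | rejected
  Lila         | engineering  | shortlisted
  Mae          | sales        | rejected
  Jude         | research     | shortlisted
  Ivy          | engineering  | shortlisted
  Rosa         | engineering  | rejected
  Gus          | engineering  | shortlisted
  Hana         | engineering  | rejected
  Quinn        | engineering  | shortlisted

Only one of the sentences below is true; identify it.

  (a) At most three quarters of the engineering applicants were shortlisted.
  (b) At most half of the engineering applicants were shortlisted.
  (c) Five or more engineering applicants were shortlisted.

(c)

|A| = 15, |A ∩ B| = 12, |A ∖ B| = 3.
(a) requires |A ∩ B| / |A| ≤ 3/4: false.
(b) requires |A ∩ B| ≤ |A ∖ B|: false.
(c) requires |A ∩ B| ≥ 5: true.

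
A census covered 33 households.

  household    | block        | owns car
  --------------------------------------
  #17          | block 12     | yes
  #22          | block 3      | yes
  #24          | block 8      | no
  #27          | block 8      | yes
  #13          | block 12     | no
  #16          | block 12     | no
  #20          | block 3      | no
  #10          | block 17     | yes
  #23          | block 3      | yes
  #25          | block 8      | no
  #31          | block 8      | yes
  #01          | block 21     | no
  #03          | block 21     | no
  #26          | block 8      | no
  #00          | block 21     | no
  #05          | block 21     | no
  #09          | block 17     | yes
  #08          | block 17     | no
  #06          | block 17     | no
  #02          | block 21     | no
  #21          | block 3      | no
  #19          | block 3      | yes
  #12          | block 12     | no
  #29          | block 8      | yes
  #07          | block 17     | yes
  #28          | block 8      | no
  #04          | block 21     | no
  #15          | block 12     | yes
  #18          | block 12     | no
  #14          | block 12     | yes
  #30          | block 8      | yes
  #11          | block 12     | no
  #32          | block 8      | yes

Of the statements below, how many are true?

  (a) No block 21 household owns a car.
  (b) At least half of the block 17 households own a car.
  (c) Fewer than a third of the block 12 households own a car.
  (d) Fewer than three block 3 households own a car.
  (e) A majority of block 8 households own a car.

3

(a) block 21: |A| = 6, |A ∩ B| = 0; needs A ∩ B = ∅ (|A ∩ B| = 0) — true.
(b) block 17: |A| = 5, |A ∩ B| = 3; needs |A ∩ B| ≥ |A ∖ B| — true.
(c) block 12: |A| = 8, |A ∩ B| = 3; needs |A ∩ B| / |A| < 1/3 — false.
(d) block 3: |A| = 5, |A ∩ B| = 3; needs |A ∩ B| < 3 — false.
(e) block 8: |A| = 9, |A ∩ B| = 5; needs |A ∩ B| > |A ∖ B| — true.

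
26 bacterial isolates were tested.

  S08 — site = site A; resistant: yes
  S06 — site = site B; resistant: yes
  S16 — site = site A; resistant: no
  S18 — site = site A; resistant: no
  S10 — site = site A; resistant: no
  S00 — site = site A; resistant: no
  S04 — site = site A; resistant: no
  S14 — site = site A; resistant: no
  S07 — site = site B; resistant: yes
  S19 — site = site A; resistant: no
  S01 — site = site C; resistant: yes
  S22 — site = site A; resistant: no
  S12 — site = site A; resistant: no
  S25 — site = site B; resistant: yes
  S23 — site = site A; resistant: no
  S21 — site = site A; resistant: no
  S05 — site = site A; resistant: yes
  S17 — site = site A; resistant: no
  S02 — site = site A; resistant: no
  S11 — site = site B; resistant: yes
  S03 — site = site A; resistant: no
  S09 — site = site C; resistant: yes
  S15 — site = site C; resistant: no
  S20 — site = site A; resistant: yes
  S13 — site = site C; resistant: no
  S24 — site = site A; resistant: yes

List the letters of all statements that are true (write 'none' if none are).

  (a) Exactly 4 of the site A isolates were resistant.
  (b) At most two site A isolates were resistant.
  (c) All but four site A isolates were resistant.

(a)

|A| = 18, |A ∩ B| = 4, |A ∖ B| = 14.
(a) |A ∩ B| = 4: holds.
(b) |A ∩ B| ≤ 2: fails.
(c) |A ∖ B| = 4: fails.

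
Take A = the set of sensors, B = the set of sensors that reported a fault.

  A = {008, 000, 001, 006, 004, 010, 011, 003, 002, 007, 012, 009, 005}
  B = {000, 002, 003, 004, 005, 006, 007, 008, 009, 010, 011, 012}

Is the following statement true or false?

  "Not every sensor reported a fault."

True

The determiner here denotes the relation: A ⊄ B (|A ∖ B| ≥ 1).
A (the restrictor) = {008, 000, 001, 006, 004, 010, 011, 003, 002, 007, 012, 009, 005}, |A| = 13.
A ∖ B = {001}, so |A ∖ B| = 1.
So the statement is true.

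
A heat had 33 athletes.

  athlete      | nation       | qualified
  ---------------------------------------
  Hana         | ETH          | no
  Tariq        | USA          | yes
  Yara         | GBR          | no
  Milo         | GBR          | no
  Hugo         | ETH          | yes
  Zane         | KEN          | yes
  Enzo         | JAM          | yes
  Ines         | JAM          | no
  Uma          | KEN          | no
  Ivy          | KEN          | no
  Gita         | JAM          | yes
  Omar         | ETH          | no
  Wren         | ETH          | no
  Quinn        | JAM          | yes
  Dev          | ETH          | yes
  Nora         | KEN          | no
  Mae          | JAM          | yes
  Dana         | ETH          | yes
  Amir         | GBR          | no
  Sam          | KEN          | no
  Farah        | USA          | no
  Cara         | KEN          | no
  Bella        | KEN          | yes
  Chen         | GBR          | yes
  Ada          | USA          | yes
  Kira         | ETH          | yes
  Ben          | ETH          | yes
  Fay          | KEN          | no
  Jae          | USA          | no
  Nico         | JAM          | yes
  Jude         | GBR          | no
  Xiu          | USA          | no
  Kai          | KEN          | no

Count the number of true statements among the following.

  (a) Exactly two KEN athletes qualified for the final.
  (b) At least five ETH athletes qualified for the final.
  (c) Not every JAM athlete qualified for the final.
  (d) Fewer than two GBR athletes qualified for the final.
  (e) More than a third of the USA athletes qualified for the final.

5

(a) KEN: |A| = 9, |A ∩ B| = 2; needs |A ∩ B| = 2 — true.
(b) ETH: |A| = 8, |A ∩ B| = 5; needs |A ∩ B| ≥ 5 — true.
(c) JAM: |A| = 6, |A ∩ B| = 5; needs A ⊄ B (|A ∖ B| ≥ 1) — true.
(d) GBR: |A| = 5, |A ∩ B| = 1; needs |A ∩ B| < 2 — true.
(e) USA: |A| = 5, |A ∩ B| = 2; needs |A ∩ B| / |A| > 1/3 — true.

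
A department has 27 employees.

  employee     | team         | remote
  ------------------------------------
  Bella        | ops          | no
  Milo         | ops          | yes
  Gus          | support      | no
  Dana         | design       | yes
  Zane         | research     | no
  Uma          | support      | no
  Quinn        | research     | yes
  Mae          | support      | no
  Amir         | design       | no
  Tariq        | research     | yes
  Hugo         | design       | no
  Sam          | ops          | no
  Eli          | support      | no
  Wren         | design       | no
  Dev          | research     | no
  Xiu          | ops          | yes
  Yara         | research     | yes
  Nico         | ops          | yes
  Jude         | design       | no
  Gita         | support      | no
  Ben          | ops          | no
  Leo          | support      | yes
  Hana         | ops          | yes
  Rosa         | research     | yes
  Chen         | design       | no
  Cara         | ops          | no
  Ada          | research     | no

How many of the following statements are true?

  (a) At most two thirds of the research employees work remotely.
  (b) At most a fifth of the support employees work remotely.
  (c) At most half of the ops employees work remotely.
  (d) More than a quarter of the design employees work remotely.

(a) research: |A| = 7, |A ∩ B| = 4; needs |A ∩ B| / |A| ≤ 2/3 — true.
(b) support: |A| = 6, |A ∩ B| = 1; needs |A ∩ B| / |A| ≤ 1/5 — true.
(c) ops: |A| = 8, |A ∩ B| = 4; needs |A ∩ B| ≤ |A ∖ B| — true.
(d) design: |A| = 6, |A ∩ B| = 1; needs |A ∩ B| / |A| > 1/4 — false.

3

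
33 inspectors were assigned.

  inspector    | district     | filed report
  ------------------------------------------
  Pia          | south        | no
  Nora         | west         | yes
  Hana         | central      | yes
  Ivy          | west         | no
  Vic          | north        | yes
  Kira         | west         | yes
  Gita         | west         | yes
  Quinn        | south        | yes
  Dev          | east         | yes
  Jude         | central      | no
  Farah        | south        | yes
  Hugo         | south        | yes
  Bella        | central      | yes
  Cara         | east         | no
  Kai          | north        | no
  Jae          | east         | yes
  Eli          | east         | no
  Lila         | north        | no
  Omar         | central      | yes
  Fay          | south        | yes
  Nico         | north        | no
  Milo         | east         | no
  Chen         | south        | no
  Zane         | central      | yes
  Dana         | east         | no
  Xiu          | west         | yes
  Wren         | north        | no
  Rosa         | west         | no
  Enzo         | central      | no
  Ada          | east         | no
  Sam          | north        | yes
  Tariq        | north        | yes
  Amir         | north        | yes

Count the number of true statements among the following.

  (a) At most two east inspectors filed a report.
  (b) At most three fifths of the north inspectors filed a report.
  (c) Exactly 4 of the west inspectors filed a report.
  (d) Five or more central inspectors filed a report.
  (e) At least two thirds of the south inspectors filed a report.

4

(a) east: |A| = 7, |A ∩ B| = 2; needs |A ∩ B| ≤ 2 — true.
(b) north: |A| = 8, |A ∩ B| = 4; needs |A ∩ B| / |A| ≤ 3/5 — true.
(c) west: |A| = 6, |A ∩ B| = 4; needs |A ∩ B| = 4 — true.
(d) central: |A| = 6, |A ∩ B| = 4; needs |A ∩ B| ≥ 5 — false.
(e) south: |A| = 6, |A ∩ B| = 4; needs |A ∩ B| / |A| ≥ 2/3 — true.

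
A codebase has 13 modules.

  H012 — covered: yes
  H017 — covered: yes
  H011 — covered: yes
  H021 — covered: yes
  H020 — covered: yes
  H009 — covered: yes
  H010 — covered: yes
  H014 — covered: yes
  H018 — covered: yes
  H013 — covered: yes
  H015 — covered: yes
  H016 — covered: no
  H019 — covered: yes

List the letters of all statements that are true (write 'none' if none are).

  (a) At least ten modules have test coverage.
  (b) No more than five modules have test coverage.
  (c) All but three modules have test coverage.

(a)

|A| = 13, |A ∩ B| = 12, |A ∖ B| = 1.
(a) |A ∩ B| ≥ 10: holds.
(b) |A ∩ B| ≤ 5: fails.
(c) |A ∖ B| = 3: fails.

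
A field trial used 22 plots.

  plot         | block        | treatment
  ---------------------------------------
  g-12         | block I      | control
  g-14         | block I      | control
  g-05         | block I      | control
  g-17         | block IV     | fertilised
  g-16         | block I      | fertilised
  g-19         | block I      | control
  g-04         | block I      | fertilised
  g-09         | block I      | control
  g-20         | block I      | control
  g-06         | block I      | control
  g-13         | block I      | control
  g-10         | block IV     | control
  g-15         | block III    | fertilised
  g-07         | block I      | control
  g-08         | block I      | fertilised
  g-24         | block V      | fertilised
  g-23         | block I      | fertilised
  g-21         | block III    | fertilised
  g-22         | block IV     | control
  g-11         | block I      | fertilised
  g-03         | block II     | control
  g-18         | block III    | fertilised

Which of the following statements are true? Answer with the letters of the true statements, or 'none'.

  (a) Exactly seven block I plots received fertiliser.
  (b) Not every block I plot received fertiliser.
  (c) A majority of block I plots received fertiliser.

(b)

|A| = 14, |A ∩ B| = 5, |A ∖ B| = 9.
(a) |A ∩ B| = 7: fails.
(b) A ⊄ B (|A ∖ B| ≥ 1): holds.
(c) |A ∩ B| > |A ∖ B|: fails.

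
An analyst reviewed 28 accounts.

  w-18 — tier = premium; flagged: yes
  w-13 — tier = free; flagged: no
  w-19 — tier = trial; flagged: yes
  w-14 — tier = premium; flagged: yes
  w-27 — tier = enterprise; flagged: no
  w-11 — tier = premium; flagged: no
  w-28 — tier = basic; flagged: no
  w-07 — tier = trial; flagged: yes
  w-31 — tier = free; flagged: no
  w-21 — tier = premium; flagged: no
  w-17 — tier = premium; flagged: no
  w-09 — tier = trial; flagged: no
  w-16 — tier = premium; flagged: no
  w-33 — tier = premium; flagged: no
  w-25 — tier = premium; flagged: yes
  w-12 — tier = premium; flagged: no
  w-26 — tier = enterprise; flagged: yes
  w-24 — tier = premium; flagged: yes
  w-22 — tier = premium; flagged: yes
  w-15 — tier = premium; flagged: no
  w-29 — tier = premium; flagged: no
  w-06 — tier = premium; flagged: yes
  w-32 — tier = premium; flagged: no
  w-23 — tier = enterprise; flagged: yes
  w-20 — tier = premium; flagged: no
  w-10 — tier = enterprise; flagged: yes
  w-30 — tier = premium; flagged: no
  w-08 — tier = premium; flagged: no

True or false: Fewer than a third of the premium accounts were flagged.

False

The determiner here denotes the relation: |A ∩ B| / |A| < 1/3.
|A| = 18, |A ∩ B| = 6, |A ∖ B| = 12.
|A ∩ B|/|A| = 6/18, so the statement is false.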